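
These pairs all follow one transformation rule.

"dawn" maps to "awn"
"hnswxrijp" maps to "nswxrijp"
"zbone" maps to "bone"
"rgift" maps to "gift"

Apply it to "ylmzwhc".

Rule — delete the first character.
Doing the same to "ylmzwhc": "lmzwhc".

lmzwhc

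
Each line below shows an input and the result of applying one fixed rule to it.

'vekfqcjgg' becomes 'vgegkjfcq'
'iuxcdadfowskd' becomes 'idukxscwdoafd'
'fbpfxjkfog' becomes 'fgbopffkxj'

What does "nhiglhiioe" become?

The transformation: take characters alternately from the front and the back (1st, last, 2nd, 2nd-last, ...).
On "nhiglhiioe" that produces "nehoiigilh".

nehoiigilh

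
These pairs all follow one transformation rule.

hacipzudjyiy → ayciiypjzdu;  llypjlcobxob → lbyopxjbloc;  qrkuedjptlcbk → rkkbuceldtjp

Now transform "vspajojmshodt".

In each case the input is transformed by: delete the first character, then take characters alternately from the front and the back (1st, last, 2nd, 2nd-last, ...).
Working it through for "vspajojmshodt": intermediate "spajojmshodt", final "stpdaojhosjm".

stpdaojhosjm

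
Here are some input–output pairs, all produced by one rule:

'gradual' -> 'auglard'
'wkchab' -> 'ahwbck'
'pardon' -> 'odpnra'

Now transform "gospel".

The transformation: move the last 3 characters to the front (rotate right by 3), then swap each adjacent pair of characters (1↔2, 3↔4, ...).
For "gospel" the result is "epglso".

epglso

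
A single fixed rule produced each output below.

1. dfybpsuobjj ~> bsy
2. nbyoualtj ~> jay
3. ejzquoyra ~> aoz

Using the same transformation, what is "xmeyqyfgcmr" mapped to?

cye

What's happening: keep one character in every 3, starting at position 3 (positions 3rd, 6th, 9th, ...), then reverse the string.
On "xmeyqyfgcmr": the first step gives "eyc", and the second then gives "cye".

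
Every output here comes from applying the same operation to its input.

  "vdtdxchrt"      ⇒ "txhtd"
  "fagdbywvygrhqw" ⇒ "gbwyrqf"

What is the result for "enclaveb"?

Looking at the pairs, the operation is to move the first 2 characters to the end (rotate left by 2), then keep every other character starting from the first (positions 1st, 3rd, 5th, ...).
For "enclaveb", step one produces "claveben"; step two turns that into "caee".

caee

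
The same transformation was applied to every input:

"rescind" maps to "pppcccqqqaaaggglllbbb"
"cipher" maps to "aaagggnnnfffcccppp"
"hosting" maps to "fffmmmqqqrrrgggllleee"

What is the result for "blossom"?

zzzjjjmmmqqqqqqmmmkkk

The rule is to shift every letter 2 places backward in the alphabet (wrapping around), then repeat every character 3 times.
For "blossom", step one produces "zjmqqmk"; step two turns that into "zzzjjjmmmqqqqqqmmmkkk".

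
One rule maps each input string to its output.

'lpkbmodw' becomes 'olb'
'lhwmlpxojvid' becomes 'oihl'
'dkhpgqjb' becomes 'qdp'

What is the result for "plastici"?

ips

In each case the input is transformed by: swap the front and back halves of the string, then keep one character in every 3, starting at position 2 (positions 2nd, 5th, 8th, ...).
On "plastici": the first step gives "ticiplas", and the second then gives "ips".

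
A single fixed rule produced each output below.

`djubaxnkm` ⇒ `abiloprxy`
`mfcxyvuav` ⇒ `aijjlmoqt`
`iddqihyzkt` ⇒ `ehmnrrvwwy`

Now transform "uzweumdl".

The transformation: shift every letter 12 places backward in the alphabet (wrapping around), then sort the characters into alphabetical order.
"uzweumdl" → "inksiarz" → "aiiknrsz".

aiiknrsz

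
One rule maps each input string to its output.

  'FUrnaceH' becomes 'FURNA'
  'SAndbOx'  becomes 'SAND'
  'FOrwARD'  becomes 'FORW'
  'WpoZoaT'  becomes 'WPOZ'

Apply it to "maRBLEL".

The rule is to delete the last 3 characters, then convert every letter to uppercase.
"maRBLEL" → "MARB".

MARB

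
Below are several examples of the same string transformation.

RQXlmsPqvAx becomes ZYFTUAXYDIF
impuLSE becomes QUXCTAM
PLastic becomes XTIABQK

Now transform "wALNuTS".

In each case the input is transformed by: shift every letter 8 places forward in the alphabet (wrapping around), then convert every letter to uppercase.
"wALNuTS" → "eITVcBA" → "EITVCBA".

EITVCBA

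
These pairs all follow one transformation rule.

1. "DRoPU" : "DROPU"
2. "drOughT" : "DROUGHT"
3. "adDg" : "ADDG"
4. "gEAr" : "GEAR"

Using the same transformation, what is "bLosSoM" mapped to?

The transformation: convert every letter to uppercase.
On "bLosSoM" that produces "BLOSSOM".

BLOSSOM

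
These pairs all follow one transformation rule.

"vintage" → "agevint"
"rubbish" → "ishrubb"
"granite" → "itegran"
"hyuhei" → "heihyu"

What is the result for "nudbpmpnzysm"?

ysmnudbpmpnz

The rule is to move the last 3 characters to the front (rotate right by 3).
So "nudbpmpnzysm" becomes "ysmnudbpmpnz".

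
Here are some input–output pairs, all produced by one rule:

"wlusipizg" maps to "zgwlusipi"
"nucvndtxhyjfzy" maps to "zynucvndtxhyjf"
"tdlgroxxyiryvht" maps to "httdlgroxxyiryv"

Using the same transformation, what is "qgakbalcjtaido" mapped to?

doqgakbalcjtai

In each case the input is transformed by: move the last 2 characters to the front (rotate right by 2).
"qgakbalcjtaido" → "doqgakbalcjtai".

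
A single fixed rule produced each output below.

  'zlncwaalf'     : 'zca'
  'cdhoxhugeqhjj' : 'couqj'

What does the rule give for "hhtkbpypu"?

hky

The transformation: keep one character in every 3, starting at position 1 (positions 1st, 4th, 7th, ...).
On "hhtkbpypu" that produces "hky".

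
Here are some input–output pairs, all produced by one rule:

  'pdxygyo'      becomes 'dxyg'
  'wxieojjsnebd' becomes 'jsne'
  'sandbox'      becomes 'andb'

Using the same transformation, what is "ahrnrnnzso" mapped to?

rnnz

Rule — move the last 2 characters to the front (rotate right by 2), then keep only the last 4 characters.
Working it through for "ahrnrnnzso": intermediate "soahrnrnnz", final "rnnz".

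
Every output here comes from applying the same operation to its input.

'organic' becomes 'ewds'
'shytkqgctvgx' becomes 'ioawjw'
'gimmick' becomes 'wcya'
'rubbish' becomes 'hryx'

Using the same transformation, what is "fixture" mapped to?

vnku

The rule is to keep every other character starting from the first (positions 1st, 3rd, 5th, ...), then shift every letter 10 places backward in the alphabet (wrapping around).
On "fixture": the first step gives "fxue", and the second then gives "vnku".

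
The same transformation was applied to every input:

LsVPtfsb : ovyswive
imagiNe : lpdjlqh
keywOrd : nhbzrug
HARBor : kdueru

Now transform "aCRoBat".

dfuredw

The transformation: shift every letter 3 places forward in the alphabet (wrapping around), then convert every letter to lowercase.
Doing the same to "aCRoBat": "dfuredw".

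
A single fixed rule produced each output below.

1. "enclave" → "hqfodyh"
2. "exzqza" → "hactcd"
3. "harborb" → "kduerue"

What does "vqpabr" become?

ytsdeu

Rule — shift every letter 3 places forward in the alphabet (wrapping around).
Doing the same to "vqpabr": "ytsdeu".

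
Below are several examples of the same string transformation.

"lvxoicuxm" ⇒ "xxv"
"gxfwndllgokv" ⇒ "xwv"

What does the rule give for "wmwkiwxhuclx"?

xxw

The transformation: sort the characters into reverse alphabetical order, then keep only the first 3 characters.
"wmwkiwxhuclx" → "xxwwwumlkihc" → "xxw".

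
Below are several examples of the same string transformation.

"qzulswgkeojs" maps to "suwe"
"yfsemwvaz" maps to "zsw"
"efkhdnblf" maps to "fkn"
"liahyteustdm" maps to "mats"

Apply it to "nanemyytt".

tny

Looking at the pairs, the operation is to keep one character in every 3, starting at position 3 (positions 3rd, 6th, 9th, ...), then move the last character to the front.
Working it through for "nanemyytt": intermediate "nyt", final "tny".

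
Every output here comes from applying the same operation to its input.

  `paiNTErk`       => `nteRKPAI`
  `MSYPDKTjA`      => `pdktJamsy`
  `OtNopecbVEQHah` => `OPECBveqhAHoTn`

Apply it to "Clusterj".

STERJcLU

The transformation: flip the case of every letter, then move the first 3 characters to the end (rotate left by 3).
On "Clusterj": the first step gives "cLUSTERJ", and the second then gives "STERJcLU".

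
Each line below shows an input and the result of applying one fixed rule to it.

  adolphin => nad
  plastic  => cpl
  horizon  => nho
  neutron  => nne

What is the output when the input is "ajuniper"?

Looking at the pairs, the operation is to move the first 2 characters to the end (rotate left by 2), then keep only the last 3 characters.
On "ajuniper": the first step gives "uniperaj", and the second then gives "raj".

raj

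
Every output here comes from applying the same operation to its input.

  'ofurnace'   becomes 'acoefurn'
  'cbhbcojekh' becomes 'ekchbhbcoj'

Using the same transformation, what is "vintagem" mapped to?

The rule is to swap the first and last characters, then move the last 3 characters to the front (rotate right by 3).
Doing the same to "vintagem": "gevminta".

gevminta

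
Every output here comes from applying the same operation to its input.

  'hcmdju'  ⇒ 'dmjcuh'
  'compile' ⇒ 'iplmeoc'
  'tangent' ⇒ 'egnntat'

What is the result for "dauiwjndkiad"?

ikaddndjawui

The rule is to move the last 3 characters to the front (rotate right by 3), then take characters alternately from the front and the back (1st, last, 2nd, 2nd-last, ...).
Starting from "dauiwjndkiad": after the first operation, "iaddauiwjndk"; after the second, "ikaddndjawui".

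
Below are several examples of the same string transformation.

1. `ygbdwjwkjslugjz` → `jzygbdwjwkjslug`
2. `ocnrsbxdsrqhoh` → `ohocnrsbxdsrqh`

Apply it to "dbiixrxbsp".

spdbiixrxb

The pattern: move the last 2 characters to the front (rotate right by 2).
"dbiixrxbsp" → "spdbiixrxb".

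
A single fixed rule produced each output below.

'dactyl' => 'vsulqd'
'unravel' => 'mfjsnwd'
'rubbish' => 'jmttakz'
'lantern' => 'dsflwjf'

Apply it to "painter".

Looking at the pairs, the operation is to shift every letter 8 places backward in the alphabet (wrapping around).
On "painter" that produces "hsaflwj".

hsaflwj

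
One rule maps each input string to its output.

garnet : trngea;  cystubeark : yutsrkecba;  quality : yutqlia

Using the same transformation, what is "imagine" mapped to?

The rule is to sort the characters into reverse alphabetical order.
On "imagine" that produces "nmiigea".

nmiigea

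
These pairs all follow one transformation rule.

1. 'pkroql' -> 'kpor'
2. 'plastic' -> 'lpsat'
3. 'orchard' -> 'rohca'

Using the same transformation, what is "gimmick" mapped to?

Each output is the input with this applied: delete the last 2 characters, then swap each adjacent pair of characters (1↔2, 3↔4, ...).
Applying both steps to "gimmick": "gimmi", then "igmmi".

igmmi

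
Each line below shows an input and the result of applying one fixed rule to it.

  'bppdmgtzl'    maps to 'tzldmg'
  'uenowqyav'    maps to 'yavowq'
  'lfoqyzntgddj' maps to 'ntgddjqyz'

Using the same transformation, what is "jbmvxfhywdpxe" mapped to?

Rule — delete the first 3 characters, then move the first 3 characters to the end (rotate left by 3).
On "jbmvxfhywdpxe": the first step gives "vxfhywdpxe", and the second then gives "hywdpxevxf".

hywdpxevxf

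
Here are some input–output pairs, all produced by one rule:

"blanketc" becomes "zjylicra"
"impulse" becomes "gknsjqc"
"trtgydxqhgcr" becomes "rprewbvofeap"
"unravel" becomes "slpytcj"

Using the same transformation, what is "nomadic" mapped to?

lmkybga

Looking at the pairs, the operation is to shift every letter 2 places backward in the alphabet (wrapping around).
So "nomadic" becomes "lmkybga".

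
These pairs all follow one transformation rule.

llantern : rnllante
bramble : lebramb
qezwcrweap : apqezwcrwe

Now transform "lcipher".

Rule — move the last 2 characters to the front (rotate right by 2).
Doing the same to "lcipher": "erlciph".

erlciph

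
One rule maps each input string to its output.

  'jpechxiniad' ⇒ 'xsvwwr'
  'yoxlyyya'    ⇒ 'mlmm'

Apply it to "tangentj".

The transformation: keep every other character starting from the first (positions 1st, 3rd, 5th, ...), then shift every letter 12 places backward in the alphabet (wrapping around).
"tangentj" → "tnet" → "hbsh".

hbsh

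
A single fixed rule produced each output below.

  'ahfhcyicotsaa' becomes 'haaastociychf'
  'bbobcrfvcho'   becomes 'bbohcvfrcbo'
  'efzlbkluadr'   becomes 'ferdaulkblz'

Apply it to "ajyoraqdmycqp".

In each case the input is transformed by: reverse the string, then move the last 2 characters to the front (rotate right by 2).
On "ajyoraqdmycqp": the first step gives "pqcymdqaroyja", and the second then gives "japqcymdqaroy".

japqcymdqaroy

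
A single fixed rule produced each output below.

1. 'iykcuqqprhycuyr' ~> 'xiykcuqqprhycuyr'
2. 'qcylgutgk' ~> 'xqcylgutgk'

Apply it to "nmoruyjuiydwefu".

xnmoruyjuiydwefu

In each case the input is transformed by: prepend "x".
On "nmoruyjuiydwefu" that produces "xnmoruyjuiydwefu".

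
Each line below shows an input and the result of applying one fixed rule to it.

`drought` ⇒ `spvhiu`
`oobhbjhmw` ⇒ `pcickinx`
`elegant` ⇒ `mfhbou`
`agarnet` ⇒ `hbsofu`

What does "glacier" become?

What's happening: delete the first character, then shift every letter 1 place forward in the alphabet (wrapping around).
Starting from "glacier": after the first operation, "lacier"; after the second, "mbdjfs".
(Check on "drought": → "rought" → "spvhiu" ✓)

mbdjfs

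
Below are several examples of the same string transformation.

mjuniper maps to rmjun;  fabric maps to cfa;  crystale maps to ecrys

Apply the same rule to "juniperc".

Each output is the input with this applied: move the last character to the front, then delete the last 3 characters.
On "juniperc": the first step gives "cjuniper", and the second then gives "cjuni".
(Check on "fabric": → "cfabri" → "cfa" ✓)

cjuni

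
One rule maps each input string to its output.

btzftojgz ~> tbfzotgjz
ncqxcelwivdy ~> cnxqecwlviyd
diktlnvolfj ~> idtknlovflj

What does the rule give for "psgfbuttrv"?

Each output is the input with this applied: swap each adjacent pair of characters (1↔2, 3↔4, ...).
On "psgfbuttrv" that produces "spfgubttvr".

spfgubttvr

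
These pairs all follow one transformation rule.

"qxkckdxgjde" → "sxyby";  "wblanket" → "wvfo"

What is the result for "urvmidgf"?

mhya

The transformation: shift every letter 5 places backward in the alphabet (wrapping around), then keep every other character starting from the second (positions 2nd, 4th, 6th, ...).
Working it through for "urvmidgf": intermediate "pmqhdyba", final "mhya".
(Check on "qxkckdxgjde": → "lsfxfysbeyz" → "sxyby" ✓)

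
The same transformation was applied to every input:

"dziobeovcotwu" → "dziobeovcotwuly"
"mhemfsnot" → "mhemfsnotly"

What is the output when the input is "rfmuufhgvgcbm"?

Each output is the input with this applied: append "ly".
On "rfmuufhgvgcbm" that produces "rfmuufhgvgcbmly".

rfmuufhgvgcbmly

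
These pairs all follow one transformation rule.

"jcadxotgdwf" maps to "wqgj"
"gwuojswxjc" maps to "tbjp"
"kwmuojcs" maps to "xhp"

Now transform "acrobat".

nbg

The pattern: shift every letter 13 places forward in the alphabet (wrapping around) — i.e. ROT13, then keep one character in every 3, starting at position 1 (positions 1st, 4th, 7th, ...).
On "acrobat": the first step gives "npebong", and the second then gives "nbg".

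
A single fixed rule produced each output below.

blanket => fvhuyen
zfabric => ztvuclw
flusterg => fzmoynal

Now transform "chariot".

bwluicn

The transformation: shift every letter 6 places backward in the alphabet (wrapping around), then swap each adjacent pair of characters (1↔2, 3↔4, ...).
On "chariot": the first step gives "wbulcin", and the second then gives "bwluicn".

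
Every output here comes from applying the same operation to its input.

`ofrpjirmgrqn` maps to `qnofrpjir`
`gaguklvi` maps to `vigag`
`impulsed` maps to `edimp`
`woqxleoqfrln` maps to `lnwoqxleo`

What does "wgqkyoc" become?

Looking at the pairs, the operation is to move the last 2 characters to the front (rotate right by 2), then delete the last 3 characters.
Working it through for "wgqkyoc": intermediate "ocwgqky", final "ocwg".

ocwg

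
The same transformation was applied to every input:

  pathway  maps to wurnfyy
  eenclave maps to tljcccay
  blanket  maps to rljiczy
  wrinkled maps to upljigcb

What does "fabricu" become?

spgdazy

Looking at the pairs, the operation is to sort the characters into reverse alphabetical order, then shift every letter 2 places backward in the alphabet (wrapping around).
For "fabricu" the result is "spgdazy".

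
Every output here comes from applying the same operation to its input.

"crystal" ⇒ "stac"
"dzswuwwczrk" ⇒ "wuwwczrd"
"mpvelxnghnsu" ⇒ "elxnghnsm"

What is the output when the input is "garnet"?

neg

Rule — swap the first and last characters, then delete the first 3 characters.
For "garnet", step one produces "tarneg"; step two turns that into "neg".
(Check on "mpvelxnghnsu": → "upvelxnghnsm" → "elxnghnsm" ✓)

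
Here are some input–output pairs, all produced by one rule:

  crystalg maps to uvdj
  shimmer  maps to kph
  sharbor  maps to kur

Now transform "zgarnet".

juh

In each case the input is transformed by: keep every other character starting from the second (positions 2nd, 4th, 6th, ...), then shift every letter 3 places forward in the alphabet (wrapping around).
Starting from "zgarnet": after the first operation, "gre"; after the second, "juh".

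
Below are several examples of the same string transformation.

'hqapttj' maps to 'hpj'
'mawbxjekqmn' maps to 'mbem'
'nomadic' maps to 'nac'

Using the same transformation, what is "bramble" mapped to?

bme

Looking at the pairs, the operation is to keep one character in every 3, starting at position 1 (positions 1st, 4th, 7th, ...).
For "bramble" the result is "bme".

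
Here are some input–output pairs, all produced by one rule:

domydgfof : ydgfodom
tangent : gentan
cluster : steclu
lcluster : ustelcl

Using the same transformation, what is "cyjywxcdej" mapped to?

ywxcdecyj

The rule is to delete the last character, then move the first 3 characters to the end (rotate left by 3).
Applying both steps to "cyjywxcdej": "cyjywxcde", then "ywxcdecyj".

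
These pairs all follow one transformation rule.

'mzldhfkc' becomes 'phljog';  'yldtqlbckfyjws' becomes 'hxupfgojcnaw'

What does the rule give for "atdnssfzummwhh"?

The pattern: delete the first 2 characters, then shift every letter 4 places forward in the alphabet (wrapping around).
On "atdnssfzummwhh": the first step gives "dnssfzummwhh", and the second then gives "hrwwjdyqqall".

hrwwjdyqqall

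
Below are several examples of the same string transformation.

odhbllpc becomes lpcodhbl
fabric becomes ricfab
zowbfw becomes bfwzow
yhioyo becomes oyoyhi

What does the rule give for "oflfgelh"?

What's happening: move the last 3 characters to the front (rotate right by 3).
On "oflfgelh" that produces "elhoflfg".

elhoflfg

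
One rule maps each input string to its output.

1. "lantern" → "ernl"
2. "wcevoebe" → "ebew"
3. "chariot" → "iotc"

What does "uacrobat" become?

batu

The transformation: move the first character to the end, then keep only the last 4 characters.
"uacrobat" → "acrobatu" → "batu".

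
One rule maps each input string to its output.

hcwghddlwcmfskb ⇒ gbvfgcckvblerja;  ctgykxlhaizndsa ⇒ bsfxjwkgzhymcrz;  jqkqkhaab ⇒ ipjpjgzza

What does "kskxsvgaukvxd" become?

In each case the input is transformed by: shift every letter 1 place backward in the alphabet (wrapping around).
So "kskxsvgaukvxd" becomes "jrjwrufztjuwc".

jrjwrufztjuwc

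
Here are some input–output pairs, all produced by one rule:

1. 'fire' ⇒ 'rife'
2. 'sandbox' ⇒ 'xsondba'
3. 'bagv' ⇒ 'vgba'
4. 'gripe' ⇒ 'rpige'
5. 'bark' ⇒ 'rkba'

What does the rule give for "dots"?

Rule — sort the characters into reverse alphabetical order.
So "dots" becomes "tsod".

tsod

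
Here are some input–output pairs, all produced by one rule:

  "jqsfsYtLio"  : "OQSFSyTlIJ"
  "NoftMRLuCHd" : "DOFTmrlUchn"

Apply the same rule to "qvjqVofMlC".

cVJQvOFmLQ

The transformation: flip the case of every letter, then swap the first and last characters.
For "qvjqVofMlC" the result is "cVJQvOFmLQ".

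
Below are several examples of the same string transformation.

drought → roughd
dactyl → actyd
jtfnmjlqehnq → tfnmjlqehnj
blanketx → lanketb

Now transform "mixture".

Looking at the pairs, the operation is to delete the last character, then move the first character to the end.
For "mixture", step one produces "mixtur"; step two turns that into "ixturm".

ixturm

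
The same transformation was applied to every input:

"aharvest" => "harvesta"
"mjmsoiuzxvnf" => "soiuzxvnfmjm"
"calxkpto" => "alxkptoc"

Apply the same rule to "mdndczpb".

dndczpbm

What's happening: move the last 3 characters to the front (rotate right by 3), then swap the front and back halves of the string.
Applying that to "mdndczpb" gives "dndczpbm".
(Check on "mjmsoiuzxvnf": → "vnfmjmsoiuzx" → "soiuzxvnfmjm" ✓)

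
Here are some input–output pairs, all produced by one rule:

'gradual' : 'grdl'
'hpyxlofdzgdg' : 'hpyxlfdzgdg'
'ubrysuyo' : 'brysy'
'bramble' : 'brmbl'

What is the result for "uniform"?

nfrm

Rule — remove every vowel.
"uniform" → "nfrm".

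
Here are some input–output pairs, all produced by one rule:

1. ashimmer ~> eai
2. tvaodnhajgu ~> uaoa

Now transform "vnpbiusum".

What's happening: move the last 3 characters to the front (rotate right by 3), then keep only the vowels.
On "vnpbiusum": the first step gives "sumvnpbiu", and the second then gives "uiu".

uiu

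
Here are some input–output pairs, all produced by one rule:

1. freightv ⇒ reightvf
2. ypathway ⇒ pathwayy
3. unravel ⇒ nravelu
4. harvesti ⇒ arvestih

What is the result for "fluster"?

Looking at the pairs, the operation is to move the first character to the end.
On "fluster" that produces "lusterf".

lusterf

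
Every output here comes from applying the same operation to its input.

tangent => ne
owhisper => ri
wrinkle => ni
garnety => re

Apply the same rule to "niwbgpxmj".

pjb

In each case the input is transformed by: sort the characters into reverse alphabetical order, then keep one character in every 3, starting at position 3 (positions 3rd, 6th, 9th, ...).
On "niwbgpxmj": the first step gives "xwpnmjigb", and the second then gives "pjb".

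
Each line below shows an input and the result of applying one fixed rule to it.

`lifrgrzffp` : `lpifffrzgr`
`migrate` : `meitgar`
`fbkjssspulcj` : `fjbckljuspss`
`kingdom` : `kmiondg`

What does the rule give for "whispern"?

wnhriesp

The rule is to take characters alternately from the front and the back (1st, last, 2nd, 2nd-last, ...).
So "whispern" becomes "wnhriesp".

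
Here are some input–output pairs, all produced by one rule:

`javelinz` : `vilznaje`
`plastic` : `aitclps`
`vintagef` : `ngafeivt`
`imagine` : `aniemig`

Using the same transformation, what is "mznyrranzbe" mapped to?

nrrnabzezmy

The transformation: swap each adjacent pair of characters (1↔2, 3↔4, ...), then move the first 3 characters to the end (rotate left by 3).
"mznyrranzbe" → "zmynrrnabze" → "nrrnabzezmy".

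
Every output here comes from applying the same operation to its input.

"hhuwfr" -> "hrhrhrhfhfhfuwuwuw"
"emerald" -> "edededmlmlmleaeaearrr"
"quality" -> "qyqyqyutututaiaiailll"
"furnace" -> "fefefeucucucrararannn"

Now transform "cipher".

crcrcrieieiephphph

The transformation: repeat every character 3 times, then take characters alternately from the front and the back (1st, last, 2nd, 2nd-last, ...).
On "cipher": the first step gives "ccciiippphhheeerrr", and the second then gives "crcrcrieieiephphph".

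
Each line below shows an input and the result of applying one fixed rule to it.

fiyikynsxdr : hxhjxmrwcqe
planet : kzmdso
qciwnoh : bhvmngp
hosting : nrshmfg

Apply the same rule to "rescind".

In each case the input is transformed by: move the first character to the end, then shift every letter 1 place backward in the alphabet (wrapping around).
Applying both steps to "rescind": "escindr", then "drbhmcq".
(Check on "hosting": → "ostingh" → "nrshmfg" ✓)

drbhmcq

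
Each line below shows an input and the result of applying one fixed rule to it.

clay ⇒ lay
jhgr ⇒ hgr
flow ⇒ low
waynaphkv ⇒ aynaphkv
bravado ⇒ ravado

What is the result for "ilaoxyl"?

Looking at the pairs, the operation is to delete the first character.
On "ilaoxyl" that produces "laoxyl".

laoxyl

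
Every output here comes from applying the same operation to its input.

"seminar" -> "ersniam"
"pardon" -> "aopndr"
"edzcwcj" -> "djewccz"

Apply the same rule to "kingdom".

imkdgon

The transformation: swap each adjacent pair of characters (1↔2, 3↔4, ...), then take characters alternately from the front and the back (1st, last, 2nd, 2nd-last, ...).
Working it through for "kingdom": intermediate "ikgnodm", final "imkdgon".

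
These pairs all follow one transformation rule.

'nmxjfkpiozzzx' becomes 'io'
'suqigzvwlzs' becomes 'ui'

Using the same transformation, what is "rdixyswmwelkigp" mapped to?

iei

In each case the input is transformed by: keep only the vowels.
"rdixyswmwelkigp" → "iei".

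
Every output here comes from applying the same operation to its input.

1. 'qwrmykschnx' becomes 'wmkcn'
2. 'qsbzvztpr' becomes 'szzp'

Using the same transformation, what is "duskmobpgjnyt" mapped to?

Each output is the input with this applied: keep every other character starting from the second (positions 2nd, 4th, 6th, ...).
For "duskmobpgjnyt" the result is "ukopjy".

ukopjy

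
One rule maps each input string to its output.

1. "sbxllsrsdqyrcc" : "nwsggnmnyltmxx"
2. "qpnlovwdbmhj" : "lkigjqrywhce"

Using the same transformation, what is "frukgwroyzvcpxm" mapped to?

Each output is the input with this applied: shift every letter 5 places backward in the alphabet (wrapping around).
For "frukgwroyzvcpxm" the result is "ampfbrmjtuqxksh".

ampfbrmjtuqxksh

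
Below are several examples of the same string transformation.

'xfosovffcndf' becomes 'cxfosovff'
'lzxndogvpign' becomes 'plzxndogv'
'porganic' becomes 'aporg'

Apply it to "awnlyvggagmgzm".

mawnlyvggag

Looking at the pairs, the operation is to delete the last 3 characters, then move the last character to the front.
Applying that to "awnlyvggagmgzm" gives "mawnlyvggag".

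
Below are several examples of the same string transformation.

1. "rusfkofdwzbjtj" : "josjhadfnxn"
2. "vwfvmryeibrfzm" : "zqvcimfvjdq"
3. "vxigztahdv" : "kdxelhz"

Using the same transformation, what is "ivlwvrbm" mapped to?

azvfq

In each case the input is transformed by: shift every letter 4 places forward in the alphabet (wrapping around), then delete the first 3 characters.
On "ivlwvrbm": the first step gives "mzpazvfq", and the second then gives "azvfq".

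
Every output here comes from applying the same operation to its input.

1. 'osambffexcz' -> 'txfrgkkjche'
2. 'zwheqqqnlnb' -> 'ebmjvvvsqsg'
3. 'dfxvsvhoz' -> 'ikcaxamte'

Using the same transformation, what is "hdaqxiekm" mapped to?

Each output is the input with this applied: shift every letter 5 places forward in the alphabet (wrapping around).
Doing the same to "hdaqxiekm": "mifvcnjpr".

mifvcnjpr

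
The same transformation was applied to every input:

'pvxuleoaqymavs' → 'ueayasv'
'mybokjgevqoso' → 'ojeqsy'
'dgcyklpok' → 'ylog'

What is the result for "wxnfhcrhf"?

In each case the input is transformed by: keep every other character starting from the second (positions 2nd, 4th, 6th, ...), then move the first character to the end.
On "wxnfhcrhf" that produces "fchx".

fchx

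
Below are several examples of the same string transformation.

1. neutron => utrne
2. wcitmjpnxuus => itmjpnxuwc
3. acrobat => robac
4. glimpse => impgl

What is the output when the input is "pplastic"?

The transformation: delete the last 2 characters, then move the first 2 characters to the end (rotate left by 2).
Applying both steps to "pplastic": "pplast", then "lastpp".

lastpp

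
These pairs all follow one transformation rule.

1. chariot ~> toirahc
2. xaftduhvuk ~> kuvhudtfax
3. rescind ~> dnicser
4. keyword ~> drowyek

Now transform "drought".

thguord

The transformation: reverse the string.
"drought" → "thguord".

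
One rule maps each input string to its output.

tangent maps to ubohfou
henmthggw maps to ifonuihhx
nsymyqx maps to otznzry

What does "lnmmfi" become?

monngj

The rule is to shift every letter 1 place forward in the alphabet (wrapping around).
So "lnmmfi" becomes "monngj".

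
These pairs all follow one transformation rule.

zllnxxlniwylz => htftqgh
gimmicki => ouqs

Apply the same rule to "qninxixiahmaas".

Looking at the pairs, the operation is to keep every other character starting from the first (positions 1st, 3rd, 5th, ...), then shift every letter 8 places forward in the alphabet (wrapping around).
Starting from "qninxixiahmaas": after the first operation, "qixxama"; after the second, "yqffiui".

yqffiui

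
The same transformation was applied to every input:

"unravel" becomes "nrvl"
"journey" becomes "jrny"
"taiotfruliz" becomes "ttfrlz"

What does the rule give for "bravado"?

The rule is to remove every vowel.
On "bravado" that produces "brvd".

brvd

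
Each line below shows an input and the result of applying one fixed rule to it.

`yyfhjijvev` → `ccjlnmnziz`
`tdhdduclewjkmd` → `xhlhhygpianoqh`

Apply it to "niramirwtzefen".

rmveqmvaxdijir

The pattern: shift every letter 4 places forward in the alphabet (wrapping around).
On "niramirwtzefen" that produces "rmveqmvaxdijir".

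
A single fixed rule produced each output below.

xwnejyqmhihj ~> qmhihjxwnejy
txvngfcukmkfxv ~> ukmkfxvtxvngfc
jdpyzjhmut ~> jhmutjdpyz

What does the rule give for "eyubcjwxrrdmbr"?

xrrdmbreyubcjw

What's happening: swap the front and back halves of the string.
On "eyubcjwxrrdmbr" that produces "xrrdmbreyubcjw".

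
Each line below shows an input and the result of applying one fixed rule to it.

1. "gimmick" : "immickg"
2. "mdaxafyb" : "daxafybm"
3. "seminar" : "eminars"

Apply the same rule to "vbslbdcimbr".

The transformation: move the first character to the end.
On "vbslbdcimbr" that produces "bslbdcimbrv".

bslbdcimbrv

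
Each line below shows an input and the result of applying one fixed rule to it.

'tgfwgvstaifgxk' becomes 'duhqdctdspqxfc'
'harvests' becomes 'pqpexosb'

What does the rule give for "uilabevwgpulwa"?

In each case the input is transformed by: move the last 3 characters to the front (rotate right by 3), then shift every letter 3 places backward in the alphabet (wrapping around).
Starting from "uilabevwgpulwa": after the first operation, "lwauilabevwgpu"; after the second, "itxrfixybstdmr".

itxrfixybstdmr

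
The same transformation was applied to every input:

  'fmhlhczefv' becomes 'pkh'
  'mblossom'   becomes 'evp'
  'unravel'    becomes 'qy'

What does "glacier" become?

Each output is the input with this applied: shift every letter 3 places forward in the alphabet (wrapping around), then keep one character in every 3, starting at position 2 (positions 2nd, 5th, 8th, ...).
Working it through for "glacier": intermediate "jodflhu", final "ol".

ol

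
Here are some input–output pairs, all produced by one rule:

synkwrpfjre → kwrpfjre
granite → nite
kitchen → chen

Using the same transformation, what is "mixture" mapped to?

Rule — delete the first 3 characters.
Doing the same to "mixture": "ture".

ture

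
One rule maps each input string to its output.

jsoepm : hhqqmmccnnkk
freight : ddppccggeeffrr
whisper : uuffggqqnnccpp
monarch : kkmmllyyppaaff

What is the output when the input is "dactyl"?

bbyyaarrwwjj

Rule — shift every letter 2 places backward in the alphabet (wrapping around), then double every character.
Working it through for "dactyl": intermediate "byarwj", final "bbyyaarrwwjj".
(Check on "whisper": → "ufgqncp" → "uuffggqqnnccpp" ✓)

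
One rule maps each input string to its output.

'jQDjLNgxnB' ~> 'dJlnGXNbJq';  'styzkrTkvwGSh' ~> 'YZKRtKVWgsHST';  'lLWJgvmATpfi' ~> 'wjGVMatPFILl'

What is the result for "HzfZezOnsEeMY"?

The transformation: flip the case of every letter, then move the first 2 characters to the end (rotate left by 2).
On "HzfZezOnsEeMY" that produces "FzEZoNSeEmyhZ".

FzEZoNSeEmyhZ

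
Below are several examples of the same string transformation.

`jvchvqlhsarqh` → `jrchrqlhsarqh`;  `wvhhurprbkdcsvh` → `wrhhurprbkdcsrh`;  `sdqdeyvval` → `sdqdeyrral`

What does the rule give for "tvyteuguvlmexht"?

tryteugurlmexht

What's happening: replace every "v" with "r".
So "tvyteuguvlmexht" becomes "tryteugurlmexht".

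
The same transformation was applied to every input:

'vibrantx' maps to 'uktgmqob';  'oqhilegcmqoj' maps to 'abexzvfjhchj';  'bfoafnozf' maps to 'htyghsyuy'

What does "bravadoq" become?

Rule — shift every letter 7 places backward in the alphabet (wrapping around), then move the first 2 characters to the end (rotate left by 2).
Applying both steps to "bravadoq": "uktotwhj", then "totwhjuk".

totwhjuk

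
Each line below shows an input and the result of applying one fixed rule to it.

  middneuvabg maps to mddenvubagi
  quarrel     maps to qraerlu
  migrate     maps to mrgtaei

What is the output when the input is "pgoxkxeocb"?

pxoxkoebcg

What's happening: swap each adjacent pair of characters (1↔2, 3↔4, ...), then move the first character to the end.
Starting from "pgoxkxeocb": after the first operation, "gpxoxkoebc"; after the second, "pxoxkoebcg".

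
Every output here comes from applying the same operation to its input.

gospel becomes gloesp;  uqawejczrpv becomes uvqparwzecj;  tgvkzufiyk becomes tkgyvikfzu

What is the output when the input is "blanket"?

btleakn

Looking at the pairs, the operation is to take characters alternately from the front and the back (1st, last, 2nd, 2nd-last, ...).
On "blanket" that produces "btleakn".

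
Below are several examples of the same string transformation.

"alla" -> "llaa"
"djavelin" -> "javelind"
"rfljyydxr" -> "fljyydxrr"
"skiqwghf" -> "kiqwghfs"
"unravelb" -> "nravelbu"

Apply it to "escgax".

scgaxe

In each case the input is transformed by: move the first character to the end.
For "escgax" the result is "scgaxe".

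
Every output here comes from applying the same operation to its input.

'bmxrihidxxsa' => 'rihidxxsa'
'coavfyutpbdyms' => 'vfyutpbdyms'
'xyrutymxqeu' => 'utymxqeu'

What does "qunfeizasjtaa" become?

feizasjtaa

Looking at the pairs, the operation is to delete the first 3 characters.
For "qunfeizasjtaa" the result is "feizasjtaa".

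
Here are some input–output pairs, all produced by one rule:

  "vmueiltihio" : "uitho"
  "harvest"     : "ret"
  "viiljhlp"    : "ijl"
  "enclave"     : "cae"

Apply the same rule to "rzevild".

In each case the input is transformed by: keep every other character starting from the first (positions 1st, 3rd, 5th, ...), then delete the first character.
Applying both steps to "rzevild": "reid", then "eid".

eid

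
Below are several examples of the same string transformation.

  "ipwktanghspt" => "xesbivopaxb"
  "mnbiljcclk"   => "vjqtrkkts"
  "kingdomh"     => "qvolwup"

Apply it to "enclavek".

vktidms

The transformation: delete the first character, then shift every letter 8 places forward in the alphabet (wrapping around).
"enclavek" → "nclavek" → "vktidms".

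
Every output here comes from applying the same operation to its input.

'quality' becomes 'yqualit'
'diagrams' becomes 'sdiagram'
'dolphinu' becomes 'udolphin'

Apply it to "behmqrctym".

Rule — move the last character to the front.
"behmqrctym" → "mbehmqrcty".

mbehmqrcty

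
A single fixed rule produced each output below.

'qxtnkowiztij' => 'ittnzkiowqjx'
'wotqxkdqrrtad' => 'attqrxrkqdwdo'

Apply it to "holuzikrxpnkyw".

Rule — take characters alternately from the front and the back (1st, last, 2nd, 2nd-last, ...), then move the first 3 characters to the end (rotate left by 3).
Starting from "holuzikrxpnkyw": after the first operation, "hwoylkunzpixkr"; after the second, "ylkunzpixkrhwo".

ylkunzpixkrhwo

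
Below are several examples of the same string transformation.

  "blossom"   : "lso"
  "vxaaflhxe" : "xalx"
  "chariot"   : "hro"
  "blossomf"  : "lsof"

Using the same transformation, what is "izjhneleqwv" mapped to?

Looking at the pairs, the operation is to keep every other character starting from the second (positions 2nd, 4th, 6th, ...).
On "izjhneleqwv" that produces "zheew".

zheew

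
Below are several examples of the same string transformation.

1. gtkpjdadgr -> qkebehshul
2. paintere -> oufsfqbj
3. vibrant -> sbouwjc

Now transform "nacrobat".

What's happening: move the first 3 characters to the end (rotate left by 3), then shift every letter 1 place forward in the alphabet (wrapping around).
Doing the same to "nacrobat": "spcbuobd".

spcbuobd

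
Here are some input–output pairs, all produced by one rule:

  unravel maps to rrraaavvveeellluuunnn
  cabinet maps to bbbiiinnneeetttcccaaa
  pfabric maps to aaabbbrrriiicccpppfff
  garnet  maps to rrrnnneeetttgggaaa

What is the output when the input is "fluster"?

uuusssttteeerrrffflll

What's happening: move the first 2 characters to the end (rotate left by 2), then repeat every character 3 times.
Working it through for "fluster": intermediate "usterfl", final "uuusssttteeerrrffflll".
(Check on "unravel": → "ravelun" → "rrraaavvveeellluuunnn" ✓)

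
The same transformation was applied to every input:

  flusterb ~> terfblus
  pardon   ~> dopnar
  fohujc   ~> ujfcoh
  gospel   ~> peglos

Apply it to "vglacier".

cievrgla

What's happening: swap the first and last characters, then swap the front and back halves of the string.
On "vglacier" that produces "cievrgla".
(Check on "fohujc": → "cohujf" → "ujfcoh" ✓)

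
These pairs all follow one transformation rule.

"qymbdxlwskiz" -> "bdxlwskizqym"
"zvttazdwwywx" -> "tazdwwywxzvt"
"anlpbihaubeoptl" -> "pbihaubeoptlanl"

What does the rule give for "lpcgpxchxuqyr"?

What's happening: move the first 3 characters to the end (rotate left by 3).
Applying that to "lpcgpxchxuqyr" gives "gpxchxuqyrlpc".

gpxchxuqyrlpc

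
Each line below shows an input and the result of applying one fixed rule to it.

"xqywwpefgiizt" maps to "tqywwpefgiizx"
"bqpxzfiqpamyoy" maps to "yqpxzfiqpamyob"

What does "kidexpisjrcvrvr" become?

Each output is the input with this applied: swap the first and last characters.
On "kidexpisjrcvrvr" that produces "ridexpisjrcvrvk".

ridexpisjrcvrvk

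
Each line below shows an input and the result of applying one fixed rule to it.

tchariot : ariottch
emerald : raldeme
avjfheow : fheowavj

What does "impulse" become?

ulseimp

Each output is the input with this applied: move the first 3 characters to the end (rotate left by 3).
Doing the same to "impulse": "ulseimp".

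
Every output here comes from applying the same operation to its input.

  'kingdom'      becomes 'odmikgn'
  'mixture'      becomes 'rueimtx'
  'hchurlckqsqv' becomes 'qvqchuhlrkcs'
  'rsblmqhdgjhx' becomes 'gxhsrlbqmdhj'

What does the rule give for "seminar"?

Rule — swap each adjacent pair of characters (1↔2, 3↔4, ...), then move the last 3 characters to the front (rotate right by 3).
Starting from "seminar": after the first operation, "esimanr"; after the second, "anresim".

anresim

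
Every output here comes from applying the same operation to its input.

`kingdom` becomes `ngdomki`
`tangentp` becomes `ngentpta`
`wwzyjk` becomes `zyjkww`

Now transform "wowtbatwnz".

The transformation: move the first 2 characters to the end (rotate left by 2).
"wowtbatwnz" → "wtbatwnzwo".

wtbatwnzwo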